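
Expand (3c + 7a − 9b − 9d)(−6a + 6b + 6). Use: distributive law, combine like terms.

−18ac + 18bc + 18c − 42a² + 96ab + 42a − 54b² − 54b + 54ad − 54bd − 54d

(3c + 7a − 9b − 9d)(−6a + 6b + 6)
= −18ac + 18bc + 18c − 42a² + 42ab + 42a + 54ab − 54b² − 54b + 54ad − 54bd − 54d    [distributive law]
= −18ac + 18bc + 18c − 42a² + 96ab + 42a − 54b² − 54b + 54ad − 54bd − 54d    [combine like terms]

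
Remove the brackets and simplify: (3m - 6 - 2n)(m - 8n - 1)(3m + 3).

9m^3 - 18m^2 - 78m^2n + 72mn - 9m + 150n + 18 + 48mn^2 + 48n^2

(3m - 6 - 2n)(m - 8n - 1)(3m + 3)
= (3m^2 - 24mn - 3m - 6m + 48n + 6 - 2mn + 16n^2 + 2n)(3m + 3)    [distributive law]
= (3m^2 - 26mn - 9m + 50n + 6 + 16n^2)(3m + 3)    [combine like terms]
= 9m^3 + 9m^2 - 78m^2n - 78mn - 27m^2 - 27m + 150mn + 150n + 18m + 18 + 48mn^2 + 48n^2    [distributive law]
= 9m^3 - 18m^2 - 78m^2n + 72mn - 9m + 150n + 18 + 48mn^2 + 48n^2    [combine like terms]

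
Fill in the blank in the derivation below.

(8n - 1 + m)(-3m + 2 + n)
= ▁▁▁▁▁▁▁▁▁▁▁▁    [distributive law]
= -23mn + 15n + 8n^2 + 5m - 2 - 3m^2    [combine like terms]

Applying distributive law to the line above:

-24mn + 16n + 8n^2 + 3m - 2 - n - 3m^2 + 2m + mn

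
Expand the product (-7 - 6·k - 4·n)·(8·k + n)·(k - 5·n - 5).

(-7 - 6·k - 4·n)·(8·k + n)·(k - 5·n - 5)
= (-56·k - 7·n - 48·k^2 - 6·k·n - 32·k·n - 4·n^2)·(k - 5·n - 5)    [distributive law]
= (-56·k - 7·n - 48·k^2 - 38·k·n - 4·n^2)·(k - 5·n - 5)    [combine like terms]
= -56·k^2 + 280·k·n + 280·k - 7·k·n + 35·n^2 + 35·n - 48·k^3 + 240·k^2·n + 240·k^2 - 38·k^2·n + 190·k·n^2 + 190·k·n - 4·k·n^2 + 20·n^3 + 20·n^2    [distributive law]
= 184·k^2 + 463·k·n + 280·k + 55·n^2 + 35·n - 48·k^3 + 202·k^2·n + 186·k·n^2 + 20·n^3    [combine like terms]

184·k^2 + 463·k·n + 280·k + 55·n^2 + 35·n - 48·k^3 + 202·k^2·n + 186·k·n^2 + 20·n^3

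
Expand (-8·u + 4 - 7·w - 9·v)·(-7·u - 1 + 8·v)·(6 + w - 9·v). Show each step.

336·u^2 + 56·u^2·w - 504·u^2·v - 120·u + 274·u·w + 174·u·v - 442·u·v·w + 9·u·v^2 - 24 + 38·w + 282·v - 358·v·w - 801·v^2 + 49·u·w^2 + 7·w^2 - 56·v·w^2 + 432·v^2·w + 648·v^3

(-8·u + 4 - 7·w - 9·v)·(-7·u - 1 + 8·v)·(6 + w - 9·v)
= (56·u^2 + 8·u - 64·u·v - 28·u - 4 + 32·v + 49·u·w + 7·w - 56·v·w + 63·u·v + 9·v - 72·v^2)·(6 + w - 9·v)    [distributive law]
= (56·u^2 - 20·u - u·v - 4 + 41·v + 49·u·w + 7·w - 56·v·w - 72·v^2)·(6 + w - 9·v)    [combine like terms]
= 336·u^2 + 56·u^2·w - 504·u^2·v - 120·u - 20·u·w + 180·u·v - 6·u·v - u·v·w + 9·u·v^2 - 24 - 4·w + 36·v + 246·v + 41·v·w - 369·v^2 + 294·u·w + 49·u·w^2 - 441·u·v·w + 42·w + 7·w^2 - 63·v·w - 336·v·w - 56·v·w^2 + 504·v^2·w - 432·v^2 - 72·v^2·w + 648·v^3    [distributive law]
= 336·u^2 + 56·u^2·w - 504·u^2·v - 120·u + 274·u·w + 174·u·v - 442·u·v·w + 9·u·v^2 - 24 + 38·w + 282·v - 358·v·w - 801·v^2 + 49·u·w^2 + 7·w^2 - 56·v·w^2 + 432·v^2·w + 648·v^3    [combine like terms]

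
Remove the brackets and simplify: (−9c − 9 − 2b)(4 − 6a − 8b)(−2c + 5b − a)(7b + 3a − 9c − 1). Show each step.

3420bc^2 + 972ac^2 − 648c^3 − 720c^2 − 5364b^2c − 3456abc + 2432bc + 324a^2c − 36ac − 2754abc^2 + 162a^2c^2 + 972ac^3 + 1806ab^2c + 252a^2bc − 162a^3c − 3960b^2c^2 + 1296bc^3 + 1576b^3c − 72c − 1580b^2 − 494ab + 180b + 162a^2 − 36a + 2358ab^2 + 252a^2b − 162a^3 + 2160b^3 + 548ab^3 + 48a^2b^2 − 36a^3b + 560b^4

(−9c − 9 − 2b)(4 − 6a − 8b)(−2c + 5b − a)(7b + 3a − 9c − 1)
= (−36c + 54ac + 72bc − 36 + 54a + 72b − 8b + 12ab + 16b^2)(−2c + 5b − a)(7b + 3a − 9c − 1)    [distributive law]
= (−36c + 54ac + 72bc − 36 + 54a + 64b + 12ab + 16b^2)(−2c + 5b − a)(7b + 3a − 9c − 1)    [combine like terms]
= (72c^2 − 180bc + 36ac − 108ac^2 + 270abc − 54a^2c − 144bc^2 + 360b^2c − 72abc + 72c − 180b + 36a − 108ac + 270ab − 54a^2 − 128bc + 320b^2 − 64ab − 24abc + 60ab^2 − 12a^2b − 32b^2c + 80b^3 − 16ab^2)(7b + 3a − 9c − 1)    [distributive law]
= (72c^2 − 308bc − 72ac − 108ac^2 + 174abc − 54a^2c − 144bc^2 + 328b^2c + 72c − 180b + 36a + 206ab − 54a^2 + 320b^2 + 44ab^2 − 12a^2b + 80b^3)(7b + 3a − 9c − 1)    [combine like terms]
= 504bc^2 + 216ac^2 − 648c^3 − 72c^2 − 2156b^2c − 924abc + 2772bc^2 + 308bc − 504abc − 216a^2c + 648ac^2 + 72ac − 756abc^2 − 324a^2c^2 + 972ac^3 + 108ac^2 + 1218ab^2c + 522a^2bc − 1566abc^2 − 174abc − 378a^2bc − 162a^3c + 486a^2c^2 + 54a^2c − 1008b^2c^2 − 432abc^2 + 1296bc^3 + 144bc^2 + 2296b^3c + 984ab^2c − 2952b^2c^2 − 328b^2c + 504bc + 216ac − 648c^2 − 72c − 1260b^2 − 540ab + 1620bc + 180b + 252ab + 108a^2 − 324ac − 36a + 1442ab^2 + 618a^2b − 1854abc − 206ab − 378a^2b − 162a^3 + 486a^2c + 54a^2 + 2240b^3 + 960ab^2 − 2880b^2c − 320b^2 + 308ab^3 + 132a^2b^2 − 396ab^2c − 44ab^2 − 84a^2b^2 − 36a^3b + 108a^2bc + 12a^2b + 560b^4 + 240ab^3 − 720b^3c − 80b^3    [distributive law]
= 3420bc^2 + 972ac^2 − 648c^3 − 720c^2 − 5364b^2c − 3456abc + 2432bc + 324a^2c − 36ac − 2754abc^2 + 162a^2c^2 + 972ac^3 + 1806ab^2c + 252a^2bc − 162a^3c − 3960b^2c^2 + 1296bc^3 + 1576b^3c − 72c − 1580b^2 − 494ab + 180b + 162a^2 − 36a + 2358ab^2 + 252a^2b − 162a^3 + 2160b^3 + 548ab^3 + 48a^2b^2 − 36a^3b + 560b^4    [combine like terms]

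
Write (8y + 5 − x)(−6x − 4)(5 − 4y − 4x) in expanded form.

−8xy + 192xy^2 + 168x^2y − 80y + 128y^2 − 50x + 134x^2 − 100 − 24x^3

(8y + 5 − x)(−6x − 4)(5 − 4y − 4x)
= (−48xy − 32y − 30x − 20 + 6x^2 + 4x)(5 − 4y − 4x)    [distributive law]
= (−48xy − 32y − 26x − 20 + 6x^2)(5 − 4y − 4x)    [combine like terms]
= −240xy + 192xy^2 + 192x^2y − 160y + 128y^2 + 128xy − 130x + 104xy + 104x^2 − 100 + 80y + 80x + 30x^2 − 24x^2y − 24x^3    [distributive law]
= −8xy + 192xy^2 + 168x^2y − 80y + 128y^2 − 50x + 134x^2 − 100 − 24x^3    [combine like terms]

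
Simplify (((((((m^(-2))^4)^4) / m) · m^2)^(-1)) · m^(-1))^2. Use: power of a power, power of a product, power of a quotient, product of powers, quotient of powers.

(((((((m^(-2))^4)^4) / m) · m^2)^(-1)) · m^(-1))^2
= (((((((m^(-2))^4)^4) / m) · m^2)^(-1))^2) · ((m^(-1))^2)    [power of a product]
= ((((((m^(-2))^4)^4) / m) · m^2)^(-2)) · ((m^(-1))^2)    [power of a power]
= ((((((m^(-2))^4)^4) / m)^(-2)) · ((m^2)^(-2))) · ((m^(-1))^2)    [power of a product]
= ((((((m^(-2))^4)^4)^(-2)) / (m^(-2))) · ((m^2)^(-2))) · ((m^(-1))^2)    [power of a quotient]
= (((((m^(-2))^4)^(-8)) / (m^(-2))) · ((m^2)^(-2))) · ((m^(-1))^2)    [power of a power]
= ((((m^(-2))^(-32)) / (m^(-2))) · ((m^2)^(-2))) · ((m^(-1))^2)    [power of a power]
= ((m^64 / (m^(-2))) · ((m^2)^(-2))) · ((m^(-1))^2)    [power of a power]
= (m^66 · ((m^2)^(-2))) · ((m^(-1))^2)    [quotient of powers]
= (m^66 · m^(-4)) · ((m^(-1))^2)    [power of a power]
= m^62 · ((m^(-1))^2)    [product of powers]
= m^62 · m^(-2)    [power of a power]
= m^60    [product of powers]

m^60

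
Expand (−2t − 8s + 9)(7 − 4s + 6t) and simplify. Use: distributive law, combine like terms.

40t − 40st − 12t² − 92s + 32s² + 63

(−2t − 8s + 9)(7 − 4s + 6t)
= −14t + 8st − 12t² − 56s + 32s² − 48st + 63 − 36s + 54t    [distributive law]
= 40t − 40st − 12t² − 92s + 32s² + 63    [combine like terms]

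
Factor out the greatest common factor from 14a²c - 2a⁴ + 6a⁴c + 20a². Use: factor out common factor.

14a²c - 2a⁴ + 6a⁴c + 20a²
= 2(7a²c - a⁴ + 3a⁴c + 10a²)    [factor out 2]
= 2a²(7c - a² + 3a²c + 10)    [factor out a²]

2a²(7c - a² + 3a²c + 10)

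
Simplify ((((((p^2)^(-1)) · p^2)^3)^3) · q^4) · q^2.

((((((p^2)^(-1)) · p^2)^3)^3) · q^4) · q^2
= (((((p^2)^(-1)) · p^2)^9) · q^4) · q^2    [power of a power]
= (((((p^2)^(-1))^9) · ((p^2)^9)) · q^4) · q^2    [power of a product]
= ((((p^2)^(-9)) · ((p^2)^9)) · q^4) · q^2    [power of a power]
= ((p^(-18) · ((p^2)^9)) · q^4) · q^2    [power of a power]
= ((p^(-18) · p^18) · q^4) · q^2    [power of a power]
= (p^0 · q^4) · q^2    [product of powers]
= q^6    [product of powers]

q^6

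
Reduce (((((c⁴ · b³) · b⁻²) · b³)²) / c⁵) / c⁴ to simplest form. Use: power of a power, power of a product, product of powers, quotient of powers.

(((((c⁴ · b³) · b⁻²) · b³)²) / c⁵) / c⁴
= (((((c⁴ · b³) · b⁻²)²) · ((b³)²)) / c⁵) / c⁴    [power of a product]
= (((((c⁴ · b³)²) · ((b⁻²)²)) · ((b³)²)) / c⁵) / c⁴    [power of a product]
= ((((((c⁴)²) · ((b³)²)) · ((b⁻²)²)) · ((b³)²)) / c⁵) / c⁴    [power of a product]
= ((((c⁸ · ((b³)²)) · ((b⁻²)²)) · ((b³)²)) / c⁵) / c⁴    [power of a power]
= ((((c⁸ · b⁶) · ((b⁻²)²)) · ((b³)²)) / c⁵) / c⁴    [power of a power]
= ((((c⁸ · b⁶) · b⁻⁴) · ((b³)²)) / c⁵) / c⁴    [power of a power]
= ((((c⁸ · b⁶) · b⁻⁴) · b⁶) / c⁵) / c⁴    [power of a power]
= b⁸c⁻¹    [quotient of powers; product of powers]

b⁸c⁻¹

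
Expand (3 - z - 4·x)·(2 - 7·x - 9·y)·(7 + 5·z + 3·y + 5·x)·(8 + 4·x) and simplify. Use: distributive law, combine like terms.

336 - 1216·x + 128·z - 784·x·z - 1368·y - 444·x·y - 284·x^2 + 976·x^2·z + 2232·x^2·y + 1324·x^3 - 624·y·z + 1656·x·y·z - 648·y^2 + 540·x·y^2 - 80·z^2 + 240·x·z^2 + 140·x^2·z^2 + 984·x^2·y·z + 700·x^3·z + 360·y·z^2 + 180·x·y·z^2 + 216·y^2·z + 108·x·y^2·z + 1056·x^3·y + 560·x^4 + 432·x^2·y^2

(3 - z - 4·x)·(2 - 7·x - 9·y)·(7 + 5·z + 3·y + 5·x)·(8 + 4·x)
= (6 - 21·x - 27·y - 2·z + 7·x·z + 9·y·z - 8·x + 28·x^2 + 36·x·y)·(7 + 5·z + 3·y + 5·x)·(8 + 4·x)    [distributive law]
= (6 - 29·x - 27·y - 2·z + 7·x·z + 9·y·z + 28·x^2 + 36·x·y)·(7 + 5·z + 3·y + 5·x)·(8 + 4·x)    [combine like terms]
= (42 + 30·z + 18·y + 30·x - 203·x - 145·x·z - 87·x·y - 145·x^2 - 189·y - 135·y·z - 81·y^2 - 135·x·y - 14·z - 10·z^2 - 6·y·z - 10·x·z + 49·x·z + 35·x·z^2 + 21·x·y·z + 35·x^2·z + 63·y·z + 45·y·z^2 + 27·y^2·z + 45·x·y·z + 196·x^2 + 140·x^2·z + 84·x^2·y + 140·x^3 + 252·x·y + 180·x·y·z + 108·x·y^2 + 180·x^2·y)·(8 + 4·x)    [distributive law]
= (42 + 16·z - 171·y - 173·x - 106·x·z + 30·x·y + 51·x^2 - 78·y·z - 81·y^2 - 10·z^2 + 35·x·z^2 + 246·x·y·z + 175·x^2·z + 45·y·z^2 + 27·y^2·z + 264·x^2·y + 140·x^3 + 108·x·y^2)·(8 + 4·x)    [combine like terms]
= 336 + 168·x + 128·z + 64·x·z - 1368·y - 684·x·y - 1384·x - 692·x^2 - 848·x·z - 424·x^2·z + 240·x·y + 120·x^2·y + 408·x^2 + 204·x^3 - 624·y·z - 312·x·y·z - 648·y^2 - 324·x·y^2 - 80·z^2 - 40·x·z^2 + 280·x·z^2 + 140·x^2·z^2 + 1968·x·y·z + 984·x^2·y·z + 1400·x^2·z + 700·x^3·z + 360·y·z^2 + 180·x·y·z^2 + 216·y^2·z + 108·x·y^2·z + 2112·x^2·y + 1056·x^3·y + 1120·x^3 + 560·x^4 + 864·x·y^2 + 432·x^2·y^2    [distributive law]
= 336 - 1216·x + 128·z - 784·x·z - 1368·y - 444·x·y - 284·x^2 + 976·x^2·z + 2232·x^2·y + 1324·x^3 - 624·y·z + 1656·x·y·z - 648·y^2 + 540·x·y^2 - 80·z^2 + 240·x·z^2 + 140·x^2·z^2 + 984·x^2·y·z + 700·x^3·z + 360·y·z^2 + 180·x·y·z^2 + 216·y^2·z + 108·x·y^2·z + 1056·x^3·y + 560·x^4 + 432·x^2·y^2    [combine like terms]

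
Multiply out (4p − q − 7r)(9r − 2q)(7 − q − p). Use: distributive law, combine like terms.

252pr − 41pqr − 36p^2r − 56pq + 6pq^2 + 8p^2q + 35qr − 5q^2r + 14q^2 − 2q^3 − 441r^2 + 63qr^2 + 63pr^2

(4p − q − 7r)(9r − 2q)(7 − q − p)
= (36pr − 8pq − 9qr + 2q^2 − 63r^2 + 14qr)(7 − q − p)    [distributive law]
= (36pr − 8pq + 5qr + 2q^2 − 63r^2)(7 − q − p)    [combine like terms]
= 252pr − 36pqr − 36p^2r − 56pq + 8pq^2 + 8p^2q + 35qr − 5q^2r − 5pqr + 14q^2 − 2q^3 − 2pq^2 − 441r^2 + 63qr^2 + 63pr^2    [distributive law]
= 252pr − 41pqr − 36p^2r − 56pq + 6pq^2 + 8p^2q + 35qr − 5q^2r + 14q^2 − 2q^3 − 441r^2 + 63qr^2 + 63pr^2    [combine like terms]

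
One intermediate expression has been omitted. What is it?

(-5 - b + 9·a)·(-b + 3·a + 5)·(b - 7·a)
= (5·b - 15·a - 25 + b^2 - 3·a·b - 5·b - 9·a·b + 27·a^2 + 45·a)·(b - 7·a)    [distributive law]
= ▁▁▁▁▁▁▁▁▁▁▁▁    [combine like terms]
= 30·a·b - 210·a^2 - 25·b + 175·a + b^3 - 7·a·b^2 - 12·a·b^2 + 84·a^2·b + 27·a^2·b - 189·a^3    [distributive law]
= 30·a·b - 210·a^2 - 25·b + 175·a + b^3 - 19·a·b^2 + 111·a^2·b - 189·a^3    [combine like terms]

Applying combine like terms to the line above:

(30·a - 25 + b^2 - 12·a·b + 27·a^2)·(b - 7·a)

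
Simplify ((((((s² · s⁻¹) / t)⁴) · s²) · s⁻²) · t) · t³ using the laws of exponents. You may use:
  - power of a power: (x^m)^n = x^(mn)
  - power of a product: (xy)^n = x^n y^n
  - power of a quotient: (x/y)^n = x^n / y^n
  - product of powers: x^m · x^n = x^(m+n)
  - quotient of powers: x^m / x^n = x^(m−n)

s⁴

((((((s² · s⁻¹) / t)⁴) · s²) · s⁻²) · t) · t³
= ((((((s² · s⁻¹)⁴) / (t⁴)) · s²) · s⁻²) · t) · t³    [power of a quotient]
= (((((((s²)⁴) · ((s⁻¹)⁴)) / (t⁴)) · s²) · s⁻²) · t) · t³    [power of a product]
= (((((s⁸ · ((s⁻¹)⁴)) / (t⁴)) · s²) · s⁻²) · t) · t³    [power of a power]
= (((((s⁸ · s⁻⁴) / (t⁴)) · s²) · s⁻²) · t) · t³    [power of a power]
= ((((s⁴ / (t⁴)) · s²) · s⁻²) · t) · t³    [product of powers]
= s⁴    [quotient of powers; product of powers]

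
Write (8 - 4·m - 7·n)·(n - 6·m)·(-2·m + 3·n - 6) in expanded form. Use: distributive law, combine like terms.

(8 - 4·m - 7·n)·(n - 6·m)·(-2·m + 3·n - 6)
= (8·n - 48·m - 4·m·n + 24·m^2 - 7·n^2 + 42·m·n)·(-2·m + 3·n - 6)    [distributive law]
= (8·n - 48·m + 38·m·n + 24·m^2 - 7·n^2)·(-2·m + 3·n - 6)    [combine like terms]
= -16·m·n + 24·n^2 - 48·n + 96·m^2 - 144·m·n + 288·m - 76·m^2·n + 114·m·n^2 - 228·m·n - 48·m^3 + 72·m^2·n - 144·m^2 + 14·m·n^2 - 21·n^3 + 42·n^2    [distributive law]
= -388·m·n + 66·n^2 - 48·n - 48·m^2 + 288·m - 4·m^2·n + 128·m·n^2 - 48·m^3 - 21·n^3    [combine like terms]

-388·m·n + 66·n^2 - 48·n - 48·m^2 + 288·m - 4·m^2·n + 128·m·n^2 - 48·m^3 - 21·n^3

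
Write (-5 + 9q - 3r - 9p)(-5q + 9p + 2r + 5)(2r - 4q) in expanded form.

240qr - 280q^2 - 180pr + 360pq - 50r^2 - 50r + 100q - 222q^2r + 180q^3 + 432pqr - 504pq^2 + 90qr^2 - 90pr^2 - 12r^3 - 162p^2r + 324p^2q

(-5 + 9q - 3r - 9p)(-5q + 9p + 2r + 5)(2r - 4q)
= (25q - 45p - 10r - 25 - 45q^2 + 81pq + 18qr + 45q + 15qr - 27pr - 6r^2 - 15r + 45pq - 81p^2 - 18pr - 45p)(2r - 4q)    [distributive law]
= (70q - 90p - 25r - 25 - 45q^2 + 126pq + 33qr - 45pr - 6r^2 - 81p^2)(2r - 4q)    [combine like terms]
= 140qr - 280q^2 - 180pr + 360pq - 50r^2 + 100qr - 50r + 100q - 90q^2r + 180q^3 + 252pqr - 504pq^2 + 66qr^2 - 132q^2r - 90pr^2 + 180pqr - 12r^3 + 24qr^2 - 162p^2r + 324p^2q    [distributive law]
= 240qr - 280q^2 - 180pr + 360pq - 50r^2 - 50r + 100q - 222q^2r + 180q^3 + 432pqr - 504pq^2 + 90qr^2 - 90pr^2 - 12r^3 - 162p^2r + 324p^2q    [combine like terms]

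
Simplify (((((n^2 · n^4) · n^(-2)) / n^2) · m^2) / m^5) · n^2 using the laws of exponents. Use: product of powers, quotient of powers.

m^(-3)·n^4

(((((n^2 · n^4) · n^(-2)) / n^2) · m^2) / m^5) · n^2
= ((((n^6 · n^(-2)) / n^2) · m^2) / m^5) · n^2    [product of powers]
= (((n^4 / n^2) · m^2) / m^5) · n^2    [product of powers]
= ((n^2 · m^2) / m^5) · n^2    [quotient of powers]
= m^(-3)·n^4    [quotient of powers; product of powers]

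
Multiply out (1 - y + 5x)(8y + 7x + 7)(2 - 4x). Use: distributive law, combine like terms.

(1 - y + 5x)(8y + 7x + 7)(2 - 4x)
= (8y + 7x + 7 - 8y^2 - 7xy - 7y + 40xy + 35x^2 + 35x)(2 - 4x)    [distributive law]
= (y + 42x + 7 - 8y^2 + 33xy + 35x^2)(2 - 4x)    [combine like terms]
= 2y - 4xy + 84x - 168x^2 + 14 - 28x - 16y^2 + 32xy^2 + 66xy - 132x^2y + 70x^2 - 140x^3    [distributive law]
= 2y + 62xy + 56x - 98x^2 + 14 - 16y^2 + 32xy^2 - 132x^2y - 140x^3    [combine like terms]

2y + 62xy + 56x - 98x^2 + 14 - 16y^2 + 32xy^2 - 132x^2y - 140x^3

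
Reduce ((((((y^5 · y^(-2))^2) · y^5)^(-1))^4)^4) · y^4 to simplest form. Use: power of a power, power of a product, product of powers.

y^(-172)

((((((y^5 · y^(-2))^2) · y^5)^(-1))^4)^4) · y^4
= (((((y^5 · y^(-2))^2) · y^5)^(-1))^16) · y^4    [power of a power]
= ((((y^5 · y^(-2))^2) · y^5)^(-16)) · y^4    [power of a power]
= ((((y^5 · y^(-2))^2)^(-16)) · ((y^5)^(-16))) · y^4    [power of a product]
= (((y^5 · y^(-2))^(-32)) · ((y^5)^(-16))) · y^4    [power of a power]
= ((((y^5)^(-32)) · ((y^(-2))^(-32))) · ((y^5)^(-16))) · y^4    [power of a product]
= ((y^(-160) · ((y^(-2))^(-32))) · ((y^5)^(-16))) · y^4    [power of a power]
= ((y^(-160) · y^64) · ((y^5)^(-16))) · y^4    [power of a power]
= (y^(-96) · ((y^5)^(-16))) · y^4    [product of powers]
= (y^(-96) · y^(-80)) · y^4    [power of a power]
= y^(-176) · y^4    [product of powers]
= y^(-172)    [product of powers]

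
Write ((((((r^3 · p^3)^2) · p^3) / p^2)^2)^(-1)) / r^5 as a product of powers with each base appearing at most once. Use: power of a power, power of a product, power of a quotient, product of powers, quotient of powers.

p^(-14)r^(-17)

((((((r^3 · p^3)^2) · p^3) / p^2)^2)^(-1)) / r^5
= (((((r^3 · p^3)^2) · p^3) / p^2)^(-2)) / r^5    [power of a power]
= (((((r^3 · p^3)^2) · p^3)^(-2)) / ((p^2)^(-2))) / r^5    [power of a quotient]
= (((((r^3 · p^3)^2)^(-2)) · ((p^3)^(-2))) / ((p^2)^(-2))) / r^5    [power of a product]
= ((((r^3 · p^3)^(-4)) · ((p^3)^(-2))) / ((p^2)^(-2))) / r^5    [power of a power]
= (((((r^3)^(-4)) · ((p^3)^(-4))) · ((p^3)^(-2))) / ((p^2)^(-2))) / r^5    [power of a product]
= (((r^(-12) · ((p^3)^(-4))) · ((p^3)^(-2))) / ((p^2)^(-2))) / r^5    [power of a power]
= (((r^(-12) · p^(-12)) · ((p^3)^(-2))) / ((p^2)^(-2))) / r^5    [power of a power]
= (((r^(-12) · p^(-12)) · p^(-6)) / ((p^2)^(-2))) / r^5    [power of a power]
= (((r^(-12) · p^(-12)) · p^(-6)) / p^(-4)) / r^5    [power of a power]
= p^(-14)r^(-17)    [quotient of powers; product of powers]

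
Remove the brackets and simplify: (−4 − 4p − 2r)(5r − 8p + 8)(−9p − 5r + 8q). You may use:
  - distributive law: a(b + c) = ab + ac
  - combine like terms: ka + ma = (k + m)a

(−4 − 4p − 2r)(5r − 8p + 8)(−9p − 5r + 8q)
= (−20r + 32p − 32 − 20pr + 32p² − 32p − 10r² + 16pr − 16r)(−9p − 5r + 8q)    [distributive law]
= (−36r − 32 − 4pr + 32p² − 10r²)(−9p − 5r + 8q)    [combine like terms]
= 324pr + 180r² − 288qr + 288p + 160r − 256q + 36p²r + 20pr² − 32pqr − 288p³ − 160p²r + 256p²q + 90pr² + 50r³ − 80qr²    [distributive law]
= 324pr + 180r² − 288qr + 288p + 160r − 256q − 124p²r + 110pr² − 32pqr − 288p³ + 256p²q + 50r³ − 80qr²    [combine like terms]

324pr + 180r² − 288qr + 288p + 160r − 256q − 124p²r + 110pr² − 32pqr − 288p³ + 256p²q + 50r³ − 80qr²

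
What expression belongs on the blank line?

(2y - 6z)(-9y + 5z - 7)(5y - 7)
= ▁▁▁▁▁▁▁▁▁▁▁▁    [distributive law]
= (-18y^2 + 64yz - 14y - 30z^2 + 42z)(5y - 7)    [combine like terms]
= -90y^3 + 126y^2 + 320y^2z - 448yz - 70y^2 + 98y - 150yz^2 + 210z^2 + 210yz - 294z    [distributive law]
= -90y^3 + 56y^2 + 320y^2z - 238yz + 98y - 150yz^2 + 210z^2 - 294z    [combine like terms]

By distributive law:

(-18y^2 + 10yz - 14y + 54yz - 30z^2 + 42z)(5y - 7)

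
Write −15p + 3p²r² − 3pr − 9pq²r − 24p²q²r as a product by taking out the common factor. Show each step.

3p(−5 + pr² − r − 3q²r − 8pq²r)

−15p + 3p²r² − 3pr − 9pq²r − 24p²q²r
= 3(−5p + p²r² − pr − 3pq²r − 8p²q²r)    [factor out 3]
= 3p(−5 + pr² − r − 3q²r − 8pq²r)    [factor out p]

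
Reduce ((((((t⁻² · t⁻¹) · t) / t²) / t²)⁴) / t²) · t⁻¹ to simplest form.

t⁻²⁷

((((((t⁻² · t⁻¹) · t) / t²) / t²)⁴) / t²) · t⁻¹
= ((((((t⁻² · t⁻¹) · t) / t²)⁴) / ((t²)⁴)) / t²) · t⁻¹    [power of a quotient]
= ((((((t⁻² · t⁻¹) · t)⁴) / ((t²)⁴)) / ((t²)⁴)) / t²) · t⁻¹    [power of a quotient]
= ((((((t⁻² · t⁻¹)⁴) · (t⁴)) / ((t²)⁴)) / ((t²)⁴)) / t²) · t⁻¹    [power of a product]
= (((((((t⁻²)⁴) · ((t⁻¹)⁴)) · (t⁴)) / ((t²)⁴)) / ((t²)⁴)) / t²) · t⁻¹    [power of a product]
= (((((t⁻⁸ · ((t⁻¹)⁴)) · (t⁴)) / ((t²)⁴)) / ((t²)⁴)) / t²) · t⁻¹    [power of a power]
= (((((t⁻⁸ · t⁻⁴) · (t⁴)) / ((t²)⁴)) / ((t²)⁴)) / t²) · t⁻¹    [power of a power]
= ((((t⁻¹² · (t⁴)) / ((t²)⁴)) / ((t²)⁴)) / t²) · t⁻¹    [product of powers]
= (((t⁻⁸ / ((t²)⁴)) / ((t²)⁴)) / t²) · t⁻¹    [product of powers]
= (((t⁻⁸ / t⁸) / ((t²)⁴)) / t²) · t⁻¹    [power of a power]
= ((t⁻¹⁶ / ((t²)⁴)) / t²) · t⁻¹    [quotient of powers]
= ((t⁻¹⁶ / t⁸) / t²) · t⁻¹    [power of a power]
= (t⁻²⁴ / t²) · t⁻¹    [quotient of powers]
= t⁻²⁶ · t⁻¹    [quotient of powers]
= t⁻²⁷    [product of powers]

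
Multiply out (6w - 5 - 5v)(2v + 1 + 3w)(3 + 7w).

(6w - 5 - 5v)(2v + 1 + 3w)(3 + 7w)
= (12vw + 6w + 18w² - 10v - 5 - 15w - 10v² - 5v - 15vw)(3 + 7w)    [distributive law]
= (-3vw - 9w + 18w² - 15v - 5 - 10v²)(3 + 7w)    [combine like terms]
= -9vw - 21vw² - 27w - 63w² + 54w² + 126w³ - 45v - 105vw - 15 - 35w - 30v² - 70v²w    [distributive law]
= -114vw - 21vw² - 62w - 9w² + 126w³ - 45v - 15 - 30v² - 70v²w    [combine like terms]

-114vw - 21vw² - 62w - 9w² + 126w³ - 45v - 15 - 30v² - 70v²w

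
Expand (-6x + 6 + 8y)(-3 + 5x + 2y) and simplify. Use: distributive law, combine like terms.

(-6x + 6 + 8y)(-3 + 5x + 2y)
= 18x - 30x² - 12xy - 18 + 30x + 12y - 24y + 40xy + 16y²    [distributive law]
= 48x - 30x² + 28xy - 18 - 12y + 16y²    [combine like terms]

48x - 30x² + 28xy - 18 - 12y + 16y²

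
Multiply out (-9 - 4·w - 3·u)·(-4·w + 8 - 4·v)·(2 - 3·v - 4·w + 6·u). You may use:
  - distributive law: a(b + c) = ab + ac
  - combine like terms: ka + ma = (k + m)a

296·w - 124·v·w + 16·w² + 144·u·w - 144 + 288·v - 480·u - 108·v² + 312·u·v - 112·v·w² - 64·w³ + 48·u·w² - 48·v²·w + 12·u·v·w + 72·u²·w - 144·u² - 36·u·v² + 72·u²·v

(-9 - 4·w - 3·u)·(-4·w + 8 - 4·v)·(2 - 3·v - 4·w + 6·u)
= (36·w - 72 + 36·v + 16·w² - 32·w + 16·v·w + 12·u·w - 24·u + 12·u·v)·(2 - 3·v - 4·w + 6·u)    [distributive law]
= (4·w - 72 + 36·v + 16·w² + 16·v·w + 12·u·w - 24·u + 12·u·v)·(2 - 3·v - 4·w + 6·u)    [combine like terms]
= 8·w - 12·v·w - 16·w² + 24·u·w - 144 + 216·v + 288·w - 432·u + 72·v - 108·v² - 144·v·w + 216·u·v + 32·w² - 48·v·w² - 64·w³ + 96·u·w² + 32·v·w - 48·v²·w - 64·v·w² + 96·u·v·w + 24·u·w - 36·u·v·w - 48·u·w² + 72·u²·w - 48·u + 72·u·v + 96·u·w - 144·u² + 24·u·v - 36·u·v² - 48·u·v·w + 72·u²·v    [distributive law]
= 296·w - 124·v·w + 16·w² + 144·u·w - 144 + 288·v - 480·u - 108·v² + 312·u·v - 112·v·w² - 64·w³ + 48·u·w² - 48·v²·w + 12·u·v·w + 72·u²·w - 144·u² - 36·u·v² + 72·u²·v    [combine like terms]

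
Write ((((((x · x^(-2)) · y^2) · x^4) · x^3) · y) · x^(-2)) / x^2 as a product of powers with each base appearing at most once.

((((((x · x^(-2)) · y^2) · x^4) · x^3) · y) · x^(-2)) / x^2
= (((((x^(-1) · y^2) · x^4) · x^3) · y) · x^(-2)) / x^2    [product of powers]
= x^2·y^3    [quotient of powers; product of powers]

x^2·y^3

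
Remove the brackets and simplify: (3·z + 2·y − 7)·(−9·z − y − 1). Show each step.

−27·z^2 − 21·y·z + 60·z − 2·y^2 + 5·y + 7

(3·z + 2·y − 7)·(−9·z − y − 1)
= −27·z^2 − 3·y·z − 3·z − 18·y·z − 2·y^2 − 2·y + 63·z + 7·y + 7    [distributive law]
= −27·z^2 − 21·y·z + 60·z − 2·y^2 + 5·y + 7    [combine like terms]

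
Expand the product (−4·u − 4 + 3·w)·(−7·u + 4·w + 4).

(−4·u − 4 + 3·w)·(−7·u + 4·w + 4)
= 28·u^2 − 16·u·w − 16·u + 28·u − 16·w − 16 − 21·u·w + 12·w^2 + 12·w    [distributive law]
= 28·u^2 − 37·u·w + 12·u − 4·w − 16 + 12·w^2    [combine like terms]

28·u^2 − 37·u·w + 12·u − 4·w − 16 + 12·w^2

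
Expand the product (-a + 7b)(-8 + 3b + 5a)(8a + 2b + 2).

54a^2 - 368ab + 16a + 246a^2b + 232ab^2 - 40a^3 - 70b^2 - 112b + 42b^3

(-a + 7b)(-8 + 3b + 5a)(8a + 2b + 2)
= (8a - 3ab - 5a^2 - 56b + 21b^2 + 35ab)(8a + 2b + 2)    [distributive law]
= (8a + 32ab - 5a^2 - 56b + 21b^2)(8a + 2b + 2)    [combine like terms]
= 64a^2 + 16ab + 16a + 256a^2b + 64ab^2 + 64ab - 40a^3 - 10a^2b - 10a^2 - 448ab - 112b^2 - 112b + 168ab^2 + 42b^3 + 42b^2    [distributive law]
= 54a^2 - 368ab + 16a + 246a^2b + 232ab^2 - 40a^3 - 70b^2 - 112b + 42b^3    [combine like terms]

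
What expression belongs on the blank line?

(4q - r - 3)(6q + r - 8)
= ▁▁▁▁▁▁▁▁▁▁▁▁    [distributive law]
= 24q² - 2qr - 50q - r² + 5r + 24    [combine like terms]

Applying distributive law to the line above:

24q² + 4qr - 32q - 6qr - r² + 8r - 18q - 3r + 24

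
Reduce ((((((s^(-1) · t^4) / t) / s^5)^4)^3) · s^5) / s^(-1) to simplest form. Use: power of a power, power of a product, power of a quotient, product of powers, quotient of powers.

s^(-66)·t^36

((((((s^(-1) · t^4) / t) / s^5)^4)^3) · s^5) / s^(-1)
= (((((s^(-1) · t^4) / t) / s^5)^12) · s^5) / s^(-1)    [power of a power]
= (((((s^(-1) · t^4) / t)^12) / ((s^5)^12)) · s^5) / s^(-1)    [power of a quotient]
= (((((s^(-1) · t^4)^12) / (t^12)) / ((s^5)^12)) · s^5) / s^(-1)    [power of a quotient]
= ((((((s^(-1))^12) · ((t^4)^12)) / (t^12)) / ((s^5)^12)) · s^5) / s^(-1)    [power of a product]
= ((((s^(-12) · ((t^4)^12)) / (t^12)) / ((s^5)^12)) · s^5) / s^(-1)    [power of a power]
= ((((s^(-12) · t^48) / (t^12)) / ((s^5)^12)) · s^5) / s^(-1)    [power of a power]
= ((((s^(-12) · t^48) / t^12) / s^60) · s^5) / s^(-1)    [power of a power]
= s^(-66)·t^36    [quotient of powers; product of powers]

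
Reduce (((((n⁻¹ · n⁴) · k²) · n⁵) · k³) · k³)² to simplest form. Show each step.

(((((n⁻¹ · n⁴) · k²) · n⁵) · k³) · k³)²
= (((((n⁻¹ · n⁴) · k²) · n⁵) · k³)²) · ((k³)²)    [power of a product]
= (((((n⁻¹ · n⁴) · k²) · n⁵)²) · ((k³)²)) · ((k³)²)    [power of a product]
= (((((n⁻¹ · n⁴) · k²)²) · ((n⁵)²)) · ((k³)²)) · ((k³)²)    [power of a product]
= (((((n⁻¹ · n⁴)²) · ((k²)²)) · ((n⁵)²)) · ((k³)²)) · ((k³)²)    [power of a product]
= ((((((n⁻¹)²) · ((n⁴)²)) · ((k²)²)) · ((n⁵)²)) · ((k³)²)) · ((k³)²)    [power of a product]
= ((((n⁻² · ((n⁴)²)) · ((k²)²)) · ((n⁵)²)) · ((k³)²)) · ((k³)²)    [power of a power]
= ((((n⁻² · n⁸) · ((k²)²)) · ((n⁵)²)) · ((k³)²)) · ((k³)²)    [power of a power]
= (((n⁶ · ((k²)²)) · ((n⁵)²)) · ((k³)²)) · ((k³)²)    [product of powers]
= (((n⁶ · k⁴) · ((n⁵)²)) · ((k³)²)) · ((k³)²)    [power of a power]
= (((n⁶ · k⁴) · n¹⁰) · ((k³)²)) · ((k³)²)    [power of a power]
= (((n⁶ · k⁴) · n¹⁰) · k⁶) · ((k³)²)    [power of a power]
= (((n⁶ · k⁴) · n¹⁰) · k⁶) · k⁶    [power of a power]
= k¹⁶n¹⁶    [product of powers]

k¹⁶n¹⁶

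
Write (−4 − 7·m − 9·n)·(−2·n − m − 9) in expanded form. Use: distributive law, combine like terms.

89·n + 67·m + 36 + 23·m·n + 7·m^2 + 18·n^2

(−4 − 7·m − 9·n)·(−2·n − m − 9)
= 8·n + 4·m + 36 + 14·m·n + 7·m^2 + 63·m + 18·n^2 + 9·m·n + 81·n    [distributive law]
= 89·n + 67·m + 36 + 23·m·n + 7·m^2 + 18·n^2    [combine like terms]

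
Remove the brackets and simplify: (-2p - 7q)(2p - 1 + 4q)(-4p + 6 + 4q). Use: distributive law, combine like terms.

16p^3 - 32p^2 + 72p^2q + 12p - 152pq + 24pq^2 + 42q - 140q^2 - 112q^3

(-2p - 7q)(2p - 1 + 4q)(-4p + 6 + 4q)
= (-4p^2 + 2p - 8pq - 14pq + 7q - 28q^2)(-4p + 6 + 4q)    [distributive law]
= (-4p^2 + 2p - 22pq + 7q - 28q^2)(-4p + 6 + 4q)    [combine like terms]
= 16p^3 - 24p^2 - 16p^2q - 8p^2 + 12p + 8pq + 88p^2q - 132pq - 88pq^2 - 28pq + 42q + 28q^2 + 112pq^2 - 168q^2 - 112q^3    [distributive law]
= 16p^3 - 32p^2 + 72p^2q + 12p - 152pq + 24pq^2 + 42q - 140q^2 - 112q^3    [combine like terms]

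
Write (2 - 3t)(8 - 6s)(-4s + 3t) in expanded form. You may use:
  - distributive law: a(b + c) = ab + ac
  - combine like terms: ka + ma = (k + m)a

(2 - 3t)(8 - 6s)(-4s + 3t)
= (16 - 12s - 24t + 18st)(-4s + 3t)    [distributive law]
= -64s + 48t + 48s^2 - 36st + 96st - 72t^2 - 72s^2t + 54st^2    [distributive law]
= -64s + 48t + 48s^2 + 60st - 72t^2 - 72s^2t + 54st^2    [combine like terms]

-64s + 48t + 48s^2 + 60st - 72t^2 - 72s^2t + 54st^2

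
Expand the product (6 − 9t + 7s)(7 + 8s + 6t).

42 + 97s − 27t − 30st − 54t^2 + 56s^2

(6 − 9t + 7s)(7 + 8s + 6t)
= 42 + 48s + 36t − 63t − 72st − 54t^2 + 49s + 56s^2 + 42st    [distributive law]
= 42 + 97s − 27t − 30st − 54t^2 + 56s^2    [combine like terms]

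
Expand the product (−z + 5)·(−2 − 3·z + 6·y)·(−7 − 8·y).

(−z + 5)·(−2 − 3·z + 6·y)·(−7 − 8·y)
= (2·z + 3·z² − 6·y·z − 10 − 15·z + 30·y)·(−7 − 8·y)    [distributive law]
= (−13·z + 3·z² − 6·y·z − 10 + 30·y)·(−7 − 8·y)    [combine like terms]
= 91·z + 104·y·z − 21·z² − 24·y·z² + 42·y·z + 48·y²·z + 70 + 80·y − 210·y − 240·y²    [distributive law]
= 91·z + 146·y·z − 21·z² − 24·y·z² + 48·y²·z + 70 − 130·y − 240·y²    [combine like terms]

91·z + 146·y·z − 21·z² − 24·y·z² + 48·y²·z + 70 − 130·y − 240·y²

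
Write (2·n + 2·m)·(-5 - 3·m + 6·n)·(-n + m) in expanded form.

(2·n + 2·m)·(-5 - 3·m + 6·n)·(-n + m)
= (-10·n - 6·m·n + 12·n^2 - 10·m - 6·m^2 + 12·m·n)·(-n + m)    [distributive law]
= (-10·n + 6·m·n + 12·n^2 - 10·m - 6·m^2)·(-n + m)    [combine like terms]
= 10·n^2 - 10·m·n - 6·m·n^2 + 6·m^2·n - 12·n^3 + 12·m·n^2 + 10·m·n - 10·m^2 + 6·m^2·n - 6·m^3    [distributive law]
= 10·n^2 + 6·m·n^2 + 12·m^2·n - 12·n^3 - 10·m^2 - 6·m^3    [combine like terms]

10·n^2 + 6·m·n^2 + 12·m^2·n - 12·n^3 - 10·m^2 - 6·m^3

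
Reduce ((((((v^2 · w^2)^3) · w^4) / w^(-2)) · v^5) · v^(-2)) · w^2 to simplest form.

((((((v^2 · w^2)^3) · w^4) / w^(-2)) · v^5) · v^(-2)) · w^2
= (((((((v^2)^3) · ((w^2)^3)) · w^4) / w^(-2)) · v^5) · v^(-2)) · w^2    [power of a product]
= (((((v^6 · ((w^2)^3)) · w^4) / w^(-2)) · v^5) · v^(-2)) · w^2    [power of a power]
= (((((v^6 · w^6) · w^4) / w^(-2)) · v^5) · v^(-2)) · w^2    [power of a power]
= v^9w^14    [quotient of powers; product of powers]

v^9w^14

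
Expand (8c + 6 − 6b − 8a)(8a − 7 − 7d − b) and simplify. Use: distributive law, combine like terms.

(8c + 6 − 6b − 8a)(8a − 7 − 7d − b)
= 64ac − 56c − 56cd − 8bc + 48a − 42 − 42d − 6b − 48ab + 42b + 42bd + 6b^2 − 64a^2 + 56a + 56ad + 8ab    [distributive law]
= 64ac − 56c − 56cd − 8bc + 104a − 42 − 42d + 36b − 40ab + 42bd + 6b^2 − 64a^2 + 56ad    [combine like terms]

64ac − 56c − 56cd − 8bc + 104a − 42 − 42d + 36b − 40ab + 42bd + 6b^2 − 64a^2 + 56ad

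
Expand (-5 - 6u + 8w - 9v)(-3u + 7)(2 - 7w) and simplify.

(-5 - 6u + 8w - 9v)(-3u + 7)(2 - 7w)
= (15u - 35 + 18u^2 - 42u - 24uw + 56w + 27uv - 63v)(2 - 7w)    [distributive law]
= (-27u - 35 + 18u^2 - 24uw + 56w + 27uv - 63v)(2 - 7w)    [combine like terms]
= -54u + 189uw - 70 + 245w + 36u^2 - 126u^2w - 48uw + 168uw^2 + 112w - 392w^2 + 54uv - 189uvw - 126v + 441vw    [distributive law]
= -54u + 141uw - 70 + 357w + 36u^2 - 126u^2w + 168uw^2 - 392w^2 + 54uv - 189uvw - 126v + 441vw    [combine like terms]

-54u + 141uw - 70 + 357w + 36u^2 - 126u^2w + 168uw^2 - 392w^2 + 54uv - 189uvw - 126v + 441vw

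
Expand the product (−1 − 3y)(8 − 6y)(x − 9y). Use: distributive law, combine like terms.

−8x + 72y − 18xy + 162y² + 18xy² − 162y³

(−1 − 3y)(8 − 6y)(x − 9y)
= (−8 + 6y − 24y + 18y²)(x − 9y)    [distributive law]
= (−8 − 18y + 18y²)(x − 9y)    [combine like terms]
= −8x + 72y − 18xy + 162y² + 18xy² − 162y³    [distributive law]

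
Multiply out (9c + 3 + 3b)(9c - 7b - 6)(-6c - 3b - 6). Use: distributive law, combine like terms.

(9c + 3 + 3b)(9c - 7b - 6)(-6c - 3b - 6)
= (81c² - 63bc - 54c + 27c - 21b - 18 + 27bc - 21b² - 18b)(-6c - 3b - 6)    [distributive law]
= (81c² - 36bc - 27c - 39b - 18 - 21b²)(-6c - 3b - 6)    [combine like terms]
= -486c³ - 243bc² - 486c² + 216bc² + 108b²c + 216bc + 162c² + 81bc + 162c + 234bc + 117b² + 234b + 108c + 54b + 108 + 126b²c + 63b³ + 126b²    [distributive law]
= -486c³ - 27bc² - 324c² + 234b²c + 531bc + 270c + 243b² + 288b + 108 + 63b³    [combine like terms]

-486c³ - 27bc² - 324c² + 234b²c + 531bc + 270c + 243b² + 288b + 108 + 63b³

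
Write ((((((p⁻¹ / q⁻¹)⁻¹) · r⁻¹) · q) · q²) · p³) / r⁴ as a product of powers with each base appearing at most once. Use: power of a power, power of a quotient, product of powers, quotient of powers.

p⁴q²r⁻⁵

((((((p⁻¹ / q⁻¹)⁻¹) · r⁻¹) · q) · q²) · p³) / r⁴
= (((((((p⁻¹)⁻¹) / ((q⁻¹)⁻¹)) · r⁻¹) · q) · q²) · p³) / r⁴    [power of a quotient]
= (((((p / ((q⁻¹)⁻¹)) · r⁻¹) · q) · q²) · p³) / r⁴    [power of a power]
= (((((p / q) · r⁻¹) · q) · q²) · p³) / r⁴    [power of a power]
= p⁴q²r⁻⁵    [quotient of powers; product of powers]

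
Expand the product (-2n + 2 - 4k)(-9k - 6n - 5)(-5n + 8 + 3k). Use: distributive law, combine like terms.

-174kn² + 320kn - 54k²n - 60n³ + 106n² + 34n - 14k + 294k² - 80 + 108k³

(-2n + 2 - 4k)(-9k - 6n - 5)(-5n + 8 + 3k)
= (18kn + 12n² + 10n - 18k - 12n - 10 + 36k² + 24kn + 20k)(-5n + 8 + 3k)    [distributive law]
= (42kn + 12n² - 2n + 2k - 10 + 36k²)(-5n + 8 + 3k)    [combine like terms]
= -210kn² + 336kn + 126k²n - 60n³ + 96n² + 36kn² + 10n² - 16n - 6kn - 10kn + 16k + 6k² + 50n - 80 - 30k - 180k²n + 288k² + 108k³    [distributive law]
= -174kn² + 320kn - 54k²n - 60n³ + 106n² + 34n - 14k + 294k² - 80 + 108k³    [combine like terms]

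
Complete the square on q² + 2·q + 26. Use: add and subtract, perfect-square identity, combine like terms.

q² + 2·q + 26
= q² + 2·q + 1 − 1 + 26    [add and subtract 1]
= (q + 1)² − 1 + 26    [perfect-square identity]
= (q + 1)² + 25    [combine constants]

(q + 1)² + 25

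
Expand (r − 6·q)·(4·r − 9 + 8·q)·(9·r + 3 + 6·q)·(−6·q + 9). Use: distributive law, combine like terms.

−216·q·r^3 + 324·r^3 − 666·q·r^2 − 621·r^2 + 720·q^2·r^2 + 3618·q·r − 243·r − 7056·q^2·r + 3168·q^3·r + 648·q^2 + 1458·q − 3672·q^3 + 1728·q^4

(r − 6·q)·(4·r − 9 + 8·q)·(9·r + 3 + 6·q)·(−6·q + 9)
= (4·r^2 − 9·r + 8·q·r − 24·q·r + 54·q − 48·q^2)·(9·r + 3 + 6·q)·(−6·q + 9)    [distributive law]
= (4·r^2 − 9·r − 16·q·r + 54·q − 48·q^2)·(9·r + 3 + 6·q)·(−6·q + 9)    [combine like terms]
= (36·r^3 + 12·r^2 + 24·q·r^2 − 81·r^2 − 27·r − 54·q·r − 144·q·r^2 − 48·q·r − 96·q^2·r + 486·q·r + 162·q + 324·q^2 − 432·q^2·r − 144·q^2 − 288·q^3)·(−6·q + 9)    [distributive law]
= (36·r^3 − 69·r^2 − 120·q·r^2 − 27·r + 384·q·r − 528·q^2·r + 162·q + 180·q^2 − 288·q^3)·(−6·q + 9)    [combine like terms]
= −216·q·r^3 + 324·r^3 + 414·q·r^2 − 621·r^2 + 720·q^2·r^2 − 1080·q·r^2 + 162·q·r − 243·r − 2304·q^2·r + 3456·q·r + 3168·q^3·r − 4752·q^2·r − 972·q^2 + 1458·q − 1080·q^3 + 1620·q^2 + 1728·q^4 − 2592·q^3    [distributive law]
= −216·q·r^3 + 324·r^3 − 666·q·r^2 − 621·r^2 + 720·q^2·r^2 + 3618·q·r − 243·r − 7056·q^2·r + 3168·q^3·r + 648·q^2 + 1458·q − 3672·q^3 + 1728·q^4    [combine like terms]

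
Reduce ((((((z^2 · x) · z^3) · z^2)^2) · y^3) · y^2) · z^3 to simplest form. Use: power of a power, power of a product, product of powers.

((((((z^2 · x) · z^3) · z^2)^2) · y^3) · y^2) · z^3
= ((((((z^2 · x) · z^3)^2) · ((z^2)^2)) · y^3) · y^2) · z^3    [power of a product]
= ((((((z^2 · x)^2) · ((z^3)^2)) · ((z^2)^2)) · y^3) · y^2) · z^3    [power of a product]
= (((((((z^2)^2) · (x^2)) · ((z^3)^2)) · ((z^2)^2)) · y^3) · y^2) · z^3    [power of a product]
= (((((z^4 · (x^2)) · ((z^3)^2)) · ((z^2)^2)) · y^3) · y^2) · z^3    [power of a power]
= (((((z^4 · x^2) · z^6) · ((z^2)^2)) · y^3) · y^2) · z^3    [power of a power]
= (((((z^4 · x^2) · z^6) · z^4) · y^3) · y^2) · z^3    [power of a power]
= x^2y^5z^17    [product of powers]

x^2y^5z^17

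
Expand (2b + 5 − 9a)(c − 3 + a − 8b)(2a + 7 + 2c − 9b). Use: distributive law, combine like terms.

(2b + 5 − 9a)(c − 3 + a − 8b)(2a + 7 + 2c − 9b)
= (2bc − 6b + 2ab − 16b² + 5c − 15 + 5a − 40b − 9ac + 27a − 9a² + 72ab)(2a + 7 + 2c − 9b)    [distributive law]
= (2bc − 46b + 74ab − 16b² + 5c − 15 + 32a − 9ac − 9a²)(2a + 7 + 2c − 9b)    [combine like terms]
= 4abc + 14bc + 4bc² − 18b²c − 92ab − 322b − 92bc + 414b² + 148a²b + 518ab + 148abc − 666ab² − 32ab² − 112b² − 32b²c + 144b³ + 10ac + 35c + 10c² − 45bc − 30a − 105 − 30c + 135b + 64a² + 224a + 64ac − 288ab − 18a²c − 63ac − 18ac² + 81abc − 18a³ − 63a² − 18a²c + 81a²b    [distributive law]
= 233abc − 123bc + 4bc² − 50b²c + 138ab − 187b + 302b² + 229a²b − 698ab² + 144b³ + 11ac + 5c + 10c² + 194a − 105 + a² − 36a²c − 18ac² − 18a³    [combine like terms]

233abc − 123bc + 4bc² − 50b²c + 138ab − 187b + 302b² + 229a²b − 698ab² + 144b³ + 11ac + 5c + 10c² + 194a − 105 + a² − 36a²c − 18ac² − 18a³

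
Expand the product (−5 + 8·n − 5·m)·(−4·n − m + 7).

76·n − 30·m − 35 − 32·n^2 + 12·m·n + 5·m^2

(−5 + 8·n − 5·m)·(−4·n − m + 7)
= 20·n + 5·m − 35 − 32·n^2 − 8·m·n + 56·n + 20·m·n + 5·m^2 − 35·m    [distributive law]
= 76·n − 30·m − 35 − 32·n^2 + 12·m·n + 5·m^2    [combine like terms]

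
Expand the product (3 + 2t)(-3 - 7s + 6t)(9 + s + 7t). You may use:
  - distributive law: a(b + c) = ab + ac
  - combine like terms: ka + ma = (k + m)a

(3 + 2t)(-3 - 7s + 6t)(9 + s + 7t)
= (-9 - 21s + 18t - 6t - 14st + 12t²)(9 + s + 7t)    [distributive law]
= (-9 - 21s + 12t - 14st + 12t²)(9 + s + 7t)    [combine like terms]
= -81 - 9s - 63t - 189s - 21s² - 147st + 108t + 12st + 84t² - 126st - 14s²t - 98st² + 108t² + 12st² + 84t³    [distributive law]
= -81 - 198s + 45t - 21s² - 261st + 192t² - 14s²t - 86st² + 84t³    [combine like terms]

-81 - 198s + 45t - 21s² - 261st + 192t² - 14s²t - 86st² + 84t³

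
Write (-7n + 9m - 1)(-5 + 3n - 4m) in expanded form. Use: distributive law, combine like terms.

(-7n + 9m - 1)(-5 + 3n - 4m)
= 35n - 21n² + 28mn - 45m + 27mn - 36m² + 5 - 3n + 4m    [distributive law]
= 32n - 21n² + 55mn - 41m - 36m² + 5    [combine like terms]

32n - 21n² + 55mn - 41m - 36m² + 5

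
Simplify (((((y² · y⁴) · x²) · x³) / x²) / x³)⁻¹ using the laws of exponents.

y⁻⁶

(((((y² · y⁴) · x²) · x³) / x²) / x³)⁻¹
= (((((y² · y⁴) · x²) · x³) / x²)⁻¹) / ((x³)⁻¹)    [power of a quotient]
= (((((y² · y⁴) · x²) · x³)⁻¹) / ((x²)⁻¹)) / ((x³)⁻¹)    [power of a quotient]
= (((((y² · y⁴) · x²)⁻¹) · ((x³)⁻¹)) / ((x²)⁻¹)) / ((x³)⁻¹)    [power of a product]
= (((((y² · y⁴)⁻¹) · ((x²)⁻¹)) · ((x³)⁻¹)) / ((x²)⁻¹)) / ((x³)⁻¹)    [power of a product]
= ((((((y²)⁻¹) · ((y⁴)⁻¹)) · ((x²)⁻¹)) · ((x³)⁻¹)) / ((x²)⁻¹)) / ((x³)⁻¹)    [power of a product]
= ((((y⁻² · ((y⁴)⁻¹)) · ((x²)⁻¹)) · ((x³)⁻¹)) / ((x²)⁻¹)) / ((x³)⁻¹)    [power of a power]
= ((((y⁻² · y⁻⁴) · ((x²)⁻¹)) · ((x³)⁻¹)) / ((x²)⁻¹)) / ((x³)⁻¹)    [power of a power]
= (((y⁻⁶ · ((x²)⁻¹)) · ((x³)⁻¹)) / ((x²)⁻¹)) / ((x³)⁻¹)    [product of powers]
= (((y⁻⁶ · x⁻²) · ((x³)⁻¹)) / ((x²)⁻¹)) / ((x³)⁻¹)    [power of a power]
= (((y⁻⁶ · x⁻²) · x⁻³) / ((x²)⁻¹)) / ((x³)⁻¹)    [power of a power]
= (((y⁻⁶ · x⁻²) · x⁻³) / x⁻²) / ((x³)⁻¹)    [power of a power]
= (((y⁻⁶ · x⁻²) · x⁻³) / x⁻²) / x⁻³    [power of a power]
= y⁻⁶    [quotient of powers; product of powers]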